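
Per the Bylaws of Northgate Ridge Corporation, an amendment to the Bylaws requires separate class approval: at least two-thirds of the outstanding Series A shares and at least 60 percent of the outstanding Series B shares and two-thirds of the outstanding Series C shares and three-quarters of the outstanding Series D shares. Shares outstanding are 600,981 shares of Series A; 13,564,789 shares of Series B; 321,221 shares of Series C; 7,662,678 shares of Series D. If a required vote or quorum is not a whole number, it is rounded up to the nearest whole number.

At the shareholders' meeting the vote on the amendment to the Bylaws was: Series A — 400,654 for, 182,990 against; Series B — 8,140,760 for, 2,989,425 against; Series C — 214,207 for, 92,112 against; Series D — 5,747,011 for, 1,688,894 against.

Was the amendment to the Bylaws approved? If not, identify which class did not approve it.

Approved — every class gave the required vote.

Series A: 2/3 of 600981 = 400654; 400,654 required, 400,654 in favor — approved.
Series B: 3/5 of 13564789 = 8138873.40, rounded up to 8138874; 8,138,874 required, 8,140,760 in favor — approved.
Series C: 2/3 of 321221 = 214147.33, rounded up to 214148; 214,148 required, 214,207 in favor — approved.
Series D: 3/4 of 7662678 = 5747008.50, rounded up to 5747009; 5,747,009 required, 5,747,011 in favor — approved.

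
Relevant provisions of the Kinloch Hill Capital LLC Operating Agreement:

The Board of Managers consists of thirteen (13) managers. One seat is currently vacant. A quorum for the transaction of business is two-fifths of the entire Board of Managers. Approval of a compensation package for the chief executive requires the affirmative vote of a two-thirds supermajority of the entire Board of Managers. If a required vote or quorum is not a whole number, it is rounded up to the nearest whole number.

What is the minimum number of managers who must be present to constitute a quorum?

6

2/5 of 13 = 5.20, rounded up to 6.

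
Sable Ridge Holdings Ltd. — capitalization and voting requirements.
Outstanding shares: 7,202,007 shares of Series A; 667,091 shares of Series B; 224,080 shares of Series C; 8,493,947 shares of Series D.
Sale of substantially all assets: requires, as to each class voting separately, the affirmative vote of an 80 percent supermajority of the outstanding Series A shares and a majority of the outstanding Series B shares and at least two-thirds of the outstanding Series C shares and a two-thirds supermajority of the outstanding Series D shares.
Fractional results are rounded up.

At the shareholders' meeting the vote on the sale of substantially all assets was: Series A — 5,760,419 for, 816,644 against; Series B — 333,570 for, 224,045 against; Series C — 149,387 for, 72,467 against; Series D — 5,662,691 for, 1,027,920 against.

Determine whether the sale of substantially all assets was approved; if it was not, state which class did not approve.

Series A: 4/5 of 7202007 = 5761605.60, rounded up to 5761606; 5,761,606 required, 5,760,419 in favor — not approved.
Series B: a majority of 667091 is 333546; 333,546 required, 333,570 in favor — approved.
Series C: 2/3 of 224080 = 149386.67, rounded up to 149387; 149,387 required, 149,387 in favor — approved.
Series D: 2/3 of 8493947 = 5662631.33, rounded up to 5662632; 5,662,632 required, 5,662,691 in favor — approved.

Not approved — the Series A shares did not give the required vote.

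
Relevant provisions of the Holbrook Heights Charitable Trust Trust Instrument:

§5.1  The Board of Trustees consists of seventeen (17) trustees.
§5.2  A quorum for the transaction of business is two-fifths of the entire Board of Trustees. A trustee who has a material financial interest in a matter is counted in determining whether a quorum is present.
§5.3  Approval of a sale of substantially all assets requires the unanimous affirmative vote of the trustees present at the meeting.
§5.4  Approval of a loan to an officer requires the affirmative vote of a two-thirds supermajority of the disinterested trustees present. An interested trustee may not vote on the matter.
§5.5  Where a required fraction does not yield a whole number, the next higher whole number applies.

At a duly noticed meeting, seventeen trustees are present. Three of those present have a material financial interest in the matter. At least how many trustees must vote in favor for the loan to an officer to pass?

10

The loan to an officer requires two-thirds of the disinterested trustees present (17 − 3 = 14).
2/3 of 14 = 9.33, rounded up to 10.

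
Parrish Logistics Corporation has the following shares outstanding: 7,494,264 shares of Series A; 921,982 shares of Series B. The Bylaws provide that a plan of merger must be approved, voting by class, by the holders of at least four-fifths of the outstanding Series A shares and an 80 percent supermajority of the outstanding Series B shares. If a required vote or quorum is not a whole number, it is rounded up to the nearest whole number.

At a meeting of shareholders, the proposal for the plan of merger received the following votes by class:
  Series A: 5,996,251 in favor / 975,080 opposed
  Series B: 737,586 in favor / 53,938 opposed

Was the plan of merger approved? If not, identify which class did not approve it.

Series A: 4/5 of 7494264 = 5995411.20, rounded up to 5995412; 5,995,412 required, 5,996,251 in favor — approved.
Series B: 4/5 of 921982 = 737585.60, rounded up to 737586; 737,586 required, 737,586 in favor — approved.

Approved — every class gave the required vote.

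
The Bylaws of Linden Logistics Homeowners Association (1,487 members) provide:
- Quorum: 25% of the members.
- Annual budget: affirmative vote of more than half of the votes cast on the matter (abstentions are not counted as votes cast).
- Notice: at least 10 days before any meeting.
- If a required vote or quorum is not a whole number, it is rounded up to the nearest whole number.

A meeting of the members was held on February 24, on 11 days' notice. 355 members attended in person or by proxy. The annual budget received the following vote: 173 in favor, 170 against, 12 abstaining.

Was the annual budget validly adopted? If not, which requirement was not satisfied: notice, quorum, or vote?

Invalid — quorum requirement not satisfied.

Notice: 11 days given; 10 required. Satisfied.
Quorum: 25% of 1,487 = 371.75, rounded up to 372; 355 present. Not satisfied.
Vote: requires a majority of the votes cast (355 − 12 abstaining = 343); a majority of 343 is 172, so 172 needed; 173 in favor. Satisfied.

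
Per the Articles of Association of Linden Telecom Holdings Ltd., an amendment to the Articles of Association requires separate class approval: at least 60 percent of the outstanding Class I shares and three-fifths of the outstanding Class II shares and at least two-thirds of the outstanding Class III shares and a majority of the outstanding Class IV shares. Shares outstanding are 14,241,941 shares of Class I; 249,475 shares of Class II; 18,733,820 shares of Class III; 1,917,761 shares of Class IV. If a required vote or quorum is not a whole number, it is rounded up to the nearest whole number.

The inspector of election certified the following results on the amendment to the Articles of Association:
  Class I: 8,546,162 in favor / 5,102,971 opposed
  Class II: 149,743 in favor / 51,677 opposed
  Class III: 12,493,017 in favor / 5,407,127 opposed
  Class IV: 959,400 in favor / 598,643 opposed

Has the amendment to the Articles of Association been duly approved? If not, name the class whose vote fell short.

Class I: 3/5 of 14241941 = 8545164.60, rounded up to 8545165; 8,545,165 required, 8,546,162 in favor — approved.
Class II: 3/5 of 249475 = 149685; 149,685 required, 149,743 in favor — approved.
Class III: 2/3 of 18733820 = 12489213.33, rounded up to 12489214; 12,489,214 required, 12,493,017 in favor — approved.
Class IV: a majority of 1917761 is 958881; 958,881 required, 959,400 in favor — approved.

Approved — every class gave the required vote.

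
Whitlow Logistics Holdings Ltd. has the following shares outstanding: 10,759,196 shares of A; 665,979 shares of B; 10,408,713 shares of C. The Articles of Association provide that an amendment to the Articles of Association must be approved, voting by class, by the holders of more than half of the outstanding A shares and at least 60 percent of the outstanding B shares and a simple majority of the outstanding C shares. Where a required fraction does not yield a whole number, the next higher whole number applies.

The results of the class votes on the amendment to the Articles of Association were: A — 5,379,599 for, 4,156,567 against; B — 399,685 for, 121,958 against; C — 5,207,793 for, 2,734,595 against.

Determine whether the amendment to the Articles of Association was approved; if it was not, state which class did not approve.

Approved — every class gave the required vote.

A: a majority of 10759196 is 5379599; 5,379,599 required, 5,379,599 in favor — approved.
B: 3/5 of 665979 = 399587.40, rounded up to 399588; 399,588 required, 399,685 in favor — approved.
C: a majority of 10408713 is 5204357; 5,204,357 required, 5,207,793 in favor — approved.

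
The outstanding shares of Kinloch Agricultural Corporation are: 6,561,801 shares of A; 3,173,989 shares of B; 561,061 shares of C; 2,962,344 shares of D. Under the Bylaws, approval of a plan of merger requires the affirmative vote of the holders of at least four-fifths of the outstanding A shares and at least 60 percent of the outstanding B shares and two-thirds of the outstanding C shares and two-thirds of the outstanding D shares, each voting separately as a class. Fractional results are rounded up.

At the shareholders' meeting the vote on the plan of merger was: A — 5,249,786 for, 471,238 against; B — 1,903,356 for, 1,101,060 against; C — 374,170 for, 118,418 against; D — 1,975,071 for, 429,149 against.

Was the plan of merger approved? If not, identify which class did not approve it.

Not approved — the B shares did not give the required vote.

A: 4/5 of 6561801 = 5249440.80, rounded up to 5249441; 5,249,441 required, 5,249,786 in favor — approved.
B: 3/5 of 3173989 = 1904393.40, rounded up to 1904394; 1,904,394 required, 1,903,356 in favor — not approved.
C: 2/3 of 561061 = 374040.67, rounded up to 374041; 374,041 required, 374,170 in favor — approved.
D: 2/3 of 2962344 = 1974896; 1,974,896 required, 1,975,071 in favor — approved.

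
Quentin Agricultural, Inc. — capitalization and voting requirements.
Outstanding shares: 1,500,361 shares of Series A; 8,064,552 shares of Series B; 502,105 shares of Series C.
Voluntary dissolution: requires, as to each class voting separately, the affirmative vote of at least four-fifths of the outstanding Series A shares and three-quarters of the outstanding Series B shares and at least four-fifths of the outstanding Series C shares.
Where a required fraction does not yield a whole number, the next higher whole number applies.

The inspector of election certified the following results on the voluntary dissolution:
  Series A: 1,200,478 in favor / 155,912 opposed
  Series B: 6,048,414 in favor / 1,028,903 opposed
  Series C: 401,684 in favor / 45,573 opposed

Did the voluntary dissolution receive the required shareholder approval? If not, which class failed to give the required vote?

Approved — every class gave the required vote.

Series A: 4/5 of 1500361 = 1200288.80, rounded up to 1200289; 1,200,289 required, 1,200,478 in favor — approved.
Series B: 3/4 of 8064552 = 6048414; 6,048,414 required, 6,048,414 in favor — approved.
Series C: 4/5 of 502105 = 401684; 401,684 required, 401,684 in favor — approved.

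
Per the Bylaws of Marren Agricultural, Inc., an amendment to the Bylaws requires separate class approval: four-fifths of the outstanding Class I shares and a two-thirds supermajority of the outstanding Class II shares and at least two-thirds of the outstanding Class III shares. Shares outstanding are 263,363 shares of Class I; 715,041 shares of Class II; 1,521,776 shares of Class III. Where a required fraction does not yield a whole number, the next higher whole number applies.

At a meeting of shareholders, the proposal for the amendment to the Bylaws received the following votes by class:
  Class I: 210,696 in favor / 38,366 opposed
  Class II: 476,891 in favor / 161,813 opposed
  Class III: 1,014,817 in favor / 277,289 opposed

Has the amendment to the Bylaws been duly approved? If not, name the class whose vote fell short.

Approved — every class gave the required vote.

Class I: 4/5 of 263363 = 210690.40, rounded up to 210691; 210,691 required, 210,696 in favor — approved.
Class II: 2/3 of 715041 = 476694; 476,694 required, 476,891 in favor — approved.
Class III: 2/3 of 1521776 = 1014517.33, rounded up to 1014518; 1,014,518 required, 1,014,817 in favor — approved.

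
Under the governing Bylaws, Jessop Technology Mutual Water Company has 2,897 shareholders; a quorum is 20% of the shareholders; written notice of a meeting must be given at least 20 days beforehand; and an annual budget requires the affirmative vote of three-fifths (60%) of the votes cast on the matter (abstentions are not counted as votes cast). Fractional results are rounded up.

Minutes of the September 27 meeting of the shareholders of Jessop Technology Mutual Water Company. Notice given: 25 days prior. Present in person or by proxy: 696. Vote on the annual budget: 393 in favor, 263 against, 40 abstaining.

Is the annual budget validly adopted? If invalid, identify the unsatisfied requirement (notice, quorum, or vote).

Invalid — vote requirement not satisfied.

Notice: 25 days given; 20 required. Satisfied.
Quorum: 20% of 2,897 = 579.40, rounded up to 580; 696 present. Satisfied.
Vote: requires three-fifths of the votes cast (696 − 40 abstaining = 656); 3/5 of 656 = 393.60, rounded up to 394, so 394 needed; 393 in favor. Not satisfied.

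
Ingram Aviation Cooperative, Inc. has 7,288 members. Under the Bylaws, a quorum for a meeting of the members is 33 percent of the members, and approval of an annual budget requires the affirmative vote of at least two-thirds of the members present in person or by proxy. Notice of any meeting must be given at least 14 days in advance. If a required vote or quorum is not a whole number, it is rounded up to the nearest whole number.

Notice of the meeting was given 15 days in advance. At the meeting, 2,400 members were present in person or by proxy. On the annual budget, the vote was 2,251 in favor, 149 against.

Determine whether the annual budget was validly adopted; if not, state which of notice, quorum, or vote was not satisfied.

Invalid — quorum requirement not satisfied.

Notice: 15 days given; 14 required. Satisfied.
Quorum: 33% of 7,288 = 2,405.04, rounded up to 2,406; 2,400 present. Not satisfied.
Vote: requires two-thirds of those present (2,400); 2/3 of 2400 = 1600, so 1,600 needed; 2,251 in favor. Satisfied.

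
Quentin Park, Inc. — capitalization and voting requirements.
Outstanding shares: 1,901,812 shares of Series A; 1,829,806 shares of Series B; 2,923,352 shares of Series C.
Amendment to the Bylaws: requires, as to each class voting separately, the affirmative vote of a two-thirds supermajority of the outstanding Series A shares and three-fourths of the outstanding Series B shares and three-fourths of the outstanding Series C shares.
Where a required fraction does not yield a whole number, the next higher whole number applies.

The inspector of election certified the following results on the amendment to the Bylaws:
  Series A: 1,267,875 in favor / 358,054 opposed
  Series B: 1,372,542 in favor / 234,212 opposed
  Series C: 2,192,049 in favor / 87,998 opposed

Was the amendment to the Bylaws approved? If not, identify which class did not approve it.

Series A: 2/3 of 1901812 = 1267874.67, rounded up to 1267875; 1,267,875 required, 1,267,875 in favor — approved.
Series B: 3/4 of 1829806 = 1372354.50, rounded up to 1372355; 1,372,355 required, 1,372,542 in favor — approved.
Series C: 3/4 of 2923352 = 2192514; 2,192,514 required, 2,192,049 in favor — not approved.

Not approved — the Series C shares did not give the required vote.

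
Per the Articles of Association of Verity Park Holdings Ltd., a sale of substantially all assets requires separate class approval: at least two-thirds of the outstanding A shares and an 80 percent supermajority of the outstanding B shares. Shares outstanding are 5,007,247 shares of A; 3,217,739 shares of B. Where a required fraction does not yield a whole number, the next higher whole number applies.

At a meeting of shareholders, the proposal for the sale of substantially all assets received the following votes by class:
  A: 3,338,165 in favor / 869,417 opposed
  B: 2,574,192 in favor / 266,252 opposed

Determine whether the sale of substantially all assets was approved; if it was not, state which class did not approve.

Approved — every class gave the required vote.

A: 2/3 of 5007247 = 3338164.67, rounded up to 3338165; 3,338,165 required, 3,338,165 in favor — approved.
B: 4/5 of 3217739 = 2574191.20, rounded up to 2574192; 2,574,192 required, 2,574,192 in favor — approved.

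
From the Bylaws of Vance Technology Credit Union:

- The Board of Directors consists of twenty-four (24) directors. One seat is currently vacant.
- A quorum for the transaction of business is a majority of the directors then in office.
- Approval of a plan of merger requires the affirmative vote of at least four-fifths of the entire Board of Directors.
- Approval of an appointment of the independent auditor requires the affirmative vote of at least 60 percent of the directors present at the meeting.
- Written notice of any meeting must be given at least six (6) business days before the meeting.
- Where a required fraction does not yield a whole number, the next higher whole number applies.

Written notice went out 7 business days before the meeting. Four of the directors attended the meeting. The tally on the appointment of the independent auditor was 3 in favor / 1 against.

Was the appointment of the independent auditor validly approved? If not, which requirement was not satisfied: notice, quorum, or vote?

Invalid — quorum requirement not satisfied.

Notice: 7 business days given; 6 required (7 ≥ 6). Satisfied.
Quorum: 4 present; quorum is 12. Not satisfied.
Vote: the appointment of the independent auditor requires three-fifths of the directors present (4). 3/5 of 4 = 2.40, rounded up to 3, so 3 affirmative votes are needed; 3 voted in favor. Satisfied. (Moot — without a quorum no business can be validly transacted.)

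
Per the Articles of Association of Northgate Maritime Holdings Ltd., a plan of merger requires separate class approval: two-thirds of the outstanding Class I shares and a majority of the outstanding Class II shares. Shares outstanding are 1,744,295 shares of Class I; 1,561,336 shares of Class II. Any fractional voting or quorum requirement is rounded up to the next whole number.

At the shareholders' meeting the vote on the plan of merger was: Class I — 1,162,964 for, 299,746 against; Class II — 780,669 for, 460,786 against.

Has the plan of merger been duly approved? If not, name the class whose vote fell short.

Class I: 2/3 of 1744295 = 1162863.33, rounded up to 1162864; 1,162,864 required, 1,162,964 in favor — approved.
Class II: a majority of 1561336 is 780669; 780,669 required, 780,669 in favor — approved.

Approved — every class gave the required vote.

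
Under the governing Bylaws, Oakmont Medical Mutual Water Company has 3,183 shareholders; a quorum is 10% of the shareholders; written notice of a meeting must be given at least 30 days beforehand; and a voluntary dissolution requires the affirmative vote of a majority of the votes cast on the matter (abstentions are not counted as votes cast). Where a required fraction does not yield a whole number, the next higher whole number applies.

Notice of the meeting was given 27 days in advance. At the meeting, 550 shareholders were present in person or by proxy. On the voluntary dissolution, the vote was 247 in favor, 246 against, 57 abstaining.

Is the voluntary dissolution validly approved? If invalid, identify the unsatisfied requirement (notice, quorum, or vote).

Notice: 27 days given; 30 required. Not satisfied.
Quorum: 10% of 3,183 = 318.30, rounded up to 319; 550 present. Satisfied.
Vote: requires a majority of the votes cast (550 − 57 abstaining = 493); a majority of 493 is 247, so 247 needed; 247 in favor. Satisfied.

Invalid — notice requirement not satisfied.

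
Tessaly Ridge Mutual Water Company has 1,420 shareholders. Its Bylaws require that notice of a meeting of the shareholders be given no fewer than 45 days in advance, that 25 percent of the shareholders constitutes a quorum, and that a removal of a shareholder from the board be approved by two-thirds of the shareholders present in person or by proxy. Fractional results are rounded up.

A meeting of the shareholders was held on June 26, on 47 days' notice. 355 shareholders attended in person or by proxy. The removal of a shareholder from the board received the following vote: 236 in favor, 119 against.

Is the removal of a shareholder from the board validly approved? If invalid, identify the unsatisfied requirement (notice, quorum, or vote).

Invalid — vote requirement not satisfied.

Notice: 47 days given; 45 required. Satisfied.
Quorum: 25% of 1,420 = 355; 355 present. Satisfied.
Vote: requires two-thirds of those present (355); 2/3 of 355 = 236.67, rounded up to 237, so 237 needed; 236 in favor. Not satisfied.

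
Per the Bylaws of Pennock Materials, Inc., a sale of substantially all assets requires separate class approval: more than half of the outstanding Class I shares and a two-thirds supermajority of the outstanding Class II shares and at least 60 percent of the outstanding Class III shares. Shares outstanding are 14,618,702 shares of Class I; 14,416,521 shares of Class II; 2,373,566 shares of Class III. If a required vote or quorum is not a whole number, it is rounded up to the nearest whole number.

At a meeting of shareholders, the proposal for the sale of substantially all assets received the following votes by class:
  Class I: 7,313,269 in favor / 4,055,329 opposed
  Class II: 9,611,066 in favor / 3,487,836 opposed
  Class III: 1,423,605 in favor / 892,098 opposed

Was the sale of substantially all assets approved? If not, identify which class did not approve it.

Not approved — the Class III shares did not give the required vote.

Class I: a majority of 14618702 is 7309352; 7,309,352 required, 7,313,269 in favor — approved.
Class II: 2/3 of 14416521 = 9611014; 9,611,014 required, 9,611,066 in favor — approved.
Class III: 3/5 of 2373566 = 1424139.60, rounded up to 1424140; 1,424,140 required, 1,423,605 in favor — not approved.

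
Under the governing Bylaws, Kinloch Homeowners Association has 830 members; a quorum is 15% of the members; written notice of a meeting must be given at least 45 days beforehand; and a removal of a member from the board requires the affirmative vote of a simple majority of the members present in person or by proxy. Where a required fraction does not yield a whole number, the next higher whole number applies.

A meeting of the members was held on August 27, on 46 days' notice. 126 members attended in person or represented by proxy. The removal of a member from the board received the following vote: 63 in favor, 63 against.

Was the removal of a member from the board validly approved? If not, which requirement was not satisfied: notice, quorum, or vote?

Invalid — vote requirement not satisfied.

Notice: 46 days given; 45 required. Satisfied.
Quorum: 15% of 830 = 124.50, rounded up to 125; 126 present. Satisfied.
Vote: requires a majority of those present (126); a majority of 126 is 64, so 64 needed; 63 in favor. Not satisfied.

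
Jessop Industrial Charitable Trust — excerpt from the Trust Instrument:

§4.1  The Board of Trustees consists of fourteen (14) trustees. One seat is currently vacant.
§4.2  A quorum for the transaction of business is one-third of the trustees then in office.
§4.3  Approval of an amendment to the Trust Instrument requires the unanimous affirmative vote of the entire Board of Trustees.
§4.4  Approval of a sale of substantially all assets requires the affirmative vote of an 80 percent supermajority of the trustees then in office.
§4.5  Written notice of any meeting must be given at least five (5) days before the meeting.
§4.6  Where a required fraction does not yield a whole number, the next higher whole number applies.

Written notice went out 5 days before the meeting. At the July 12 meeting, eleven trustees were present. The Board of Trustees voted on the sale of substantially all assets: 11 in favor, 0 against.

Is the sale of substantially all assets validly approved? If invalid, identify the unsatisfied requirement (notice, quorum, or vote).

Valid — all requirements satisfied.

Notice: 5 days given; 5 required (5 ≥ 5). Satisfied.
Quorum: 11 present; quorum is 5. Satisfied.
Vote: the sale of substantially all assets requires four-fifths of the trustees then in office (13). 4/5 of 13 = 10.40, rounded up to 11, so 11 affirmative votes are needed; 11 voted in favor. Satisfied.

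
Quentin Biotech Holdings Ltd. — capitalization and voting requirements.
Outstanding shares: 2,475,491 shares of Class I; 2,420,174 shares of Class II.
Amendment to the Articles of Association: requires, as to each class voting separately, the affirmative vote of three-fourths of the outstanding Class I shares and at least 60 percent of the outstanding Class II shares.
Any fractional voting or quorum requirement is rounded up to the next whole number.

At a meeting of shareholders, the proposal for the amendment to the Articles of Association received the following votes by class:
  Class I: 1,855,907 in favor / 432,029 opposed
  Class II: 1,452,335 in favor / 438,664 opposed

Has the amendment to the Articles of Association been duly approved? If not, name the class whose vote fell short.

Not approved — the Class I shares did not give the required vote.

Class I: 3/4 of 2475491 = 1856618.25, rounded up to 1856619; 1,856,619 required, 1,855,907 in favor — not approved.
Class II: 3/5 of 2420174 = 1452104.40, rounded up to 1452105; 1,452,105 required, 1,452,335 in favor — approved.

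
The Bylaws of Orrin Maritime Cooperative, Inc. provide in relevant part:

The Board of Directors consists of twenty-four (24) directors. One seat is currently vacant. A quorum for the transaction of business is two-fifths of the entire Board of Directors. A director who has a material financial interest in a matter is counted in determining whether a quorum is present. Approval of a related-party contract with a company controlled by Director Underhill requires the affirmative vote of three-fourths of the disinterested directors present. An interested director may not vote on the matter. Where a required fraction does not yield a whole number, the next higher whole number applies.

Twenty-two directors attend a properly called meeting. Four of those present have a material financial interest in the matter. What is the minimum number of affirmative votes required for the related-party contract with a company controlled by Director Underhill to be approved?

14

The related-party contract with a company controlled by Director Underhill requires three-fourths of the disinterested directors present (22 − 4 = 18).
3/4 of 18 = 13.50, rounded up to 14.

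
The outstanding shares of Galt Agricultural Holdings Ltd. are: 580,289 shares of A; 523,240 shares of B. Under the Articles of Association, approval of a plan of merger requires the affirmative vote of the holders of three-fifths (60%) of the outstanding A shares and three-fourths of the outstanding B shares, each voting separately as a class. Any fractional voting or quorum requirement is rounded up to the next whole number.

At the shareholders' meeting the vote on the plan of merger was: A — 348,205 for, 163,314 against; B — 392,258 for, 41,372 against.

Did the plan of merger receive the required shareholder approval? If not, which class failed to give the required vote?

A: 3/5 of 580289 = 348173.40, rounded up to 348174; 348,174 required, 348,205 in favor — approved.
B: 3/4 of 523240 = 392430; 392,430 required, 392,258 in favor — not approved.

Not approved — the B shares did not give the required vote.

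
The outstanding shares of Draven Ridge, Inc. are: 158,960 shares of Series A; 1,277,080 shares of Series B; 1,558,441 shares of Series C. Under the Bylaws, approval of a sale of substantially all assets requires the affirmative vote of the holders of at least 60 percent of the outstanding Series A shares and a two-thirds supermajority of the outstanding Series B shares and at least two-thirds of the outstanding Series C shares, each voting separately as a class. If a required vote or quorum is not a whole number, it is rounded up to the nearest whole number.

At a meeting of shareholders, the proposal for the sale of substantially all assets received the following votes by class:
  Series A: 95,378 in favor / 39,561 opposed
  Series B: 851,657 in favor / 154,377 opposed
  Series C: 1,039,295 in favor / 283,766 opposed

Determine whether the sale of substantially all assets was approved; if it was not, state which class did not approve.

Approved — every class gave the required vote.

Series A: 3/5 of 158960 = 95376; 95,376 required, 95,378 in favor — approved.
Series B: 2/3 of 1277080 = 851386.67, rounded up to 851387; 851,387 required, 851,657 in favor — approved.
Series C: 2/3 of 1558441 = 1038960.67, rounded up to 1038961; 1,038,961 required, 1,039,295 in favor — approved.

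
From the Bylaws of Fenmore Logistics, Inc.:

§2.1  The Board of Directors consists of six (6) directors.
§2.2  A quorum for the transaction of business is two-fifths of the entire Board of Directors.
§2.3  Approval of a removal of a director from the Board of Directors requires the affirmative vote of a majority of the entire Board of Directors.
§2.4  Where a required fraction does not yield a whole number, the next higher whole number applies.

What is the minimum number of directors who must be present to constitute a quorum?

2/5 of 6 = 2.40, rounded up to 3.

3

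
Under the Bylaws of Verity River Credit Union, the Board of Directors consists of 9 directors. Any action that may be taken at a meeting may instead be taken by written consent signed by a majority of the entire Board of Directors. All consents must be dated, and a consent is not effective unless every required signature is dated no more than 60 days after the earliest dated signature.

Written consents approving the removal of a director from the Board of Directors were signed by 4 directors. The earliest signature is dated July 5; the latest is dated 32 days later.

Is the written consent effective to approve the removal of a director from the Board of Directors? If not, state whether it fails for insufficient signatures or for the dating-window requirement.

Signatures required: a majority of 9 — a majority of 9 is 5, so 5 needed; 4 signed. Insufficient.
Dating window: the latest signature is 32 days after the earliest; the limit is 60 days. Within the window.

Not effective — insufficient signatures.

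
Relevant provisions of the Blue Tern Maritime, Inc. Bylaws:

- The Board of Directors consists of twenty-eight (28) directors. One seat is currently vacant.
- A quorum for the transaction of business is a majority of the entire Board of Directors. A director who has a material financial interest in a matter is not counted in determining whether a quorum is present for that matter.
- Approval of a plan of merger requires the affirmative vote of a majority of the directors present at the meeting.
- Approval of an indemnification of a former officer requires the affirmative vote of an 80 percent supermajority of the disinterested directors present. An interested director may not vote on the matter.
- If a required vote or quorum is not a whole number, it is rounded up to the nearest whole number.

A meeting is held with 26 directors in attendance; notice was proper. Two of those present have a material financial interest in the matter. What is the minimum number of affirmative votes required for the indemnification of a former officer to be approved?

20

The indemnification of a former officer requires four-fifths of the disinterested directors present (26 − 2 = 24).
4/5 of 24 = 19.20, rounded up to 20.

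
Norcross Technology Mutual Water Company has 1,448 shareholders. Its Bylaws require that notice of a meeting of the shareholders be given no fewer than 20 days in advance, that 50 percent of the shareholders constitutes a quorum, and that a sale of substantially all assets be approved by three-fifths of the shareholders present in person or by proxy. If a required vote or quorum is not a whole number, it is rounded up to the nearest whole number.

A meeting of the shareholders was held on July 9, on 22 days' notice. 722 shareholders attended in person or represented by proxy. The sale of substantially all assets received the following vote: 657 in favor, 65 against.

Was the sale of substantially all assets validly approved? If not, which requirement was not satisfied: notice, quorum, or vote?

Invalid — quorum requirement not satisfied.

Notice: 22 days given; 20 required. Satisfied.
Quorum: 50% of 1,448 = 724; 722 present. Not satisfied.
Vote: requires three-fifths of those present (722); 3/5 of 722 = 433.20, rounded up to 434, so 434 needed; 657 in favor. Satisfied.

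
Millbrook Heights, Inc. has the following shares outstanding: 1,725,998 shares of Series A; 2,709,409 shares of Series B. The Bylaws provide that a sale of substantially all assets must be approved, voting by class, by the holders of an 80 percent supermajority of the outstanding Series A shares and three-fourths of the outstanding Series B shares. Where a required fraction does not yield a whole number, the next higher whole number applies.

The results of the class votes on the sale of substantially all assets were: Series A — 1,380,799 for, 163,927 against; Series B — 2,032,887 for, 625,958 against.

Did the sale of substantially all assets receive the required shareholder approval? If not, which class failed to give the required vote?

Approved — every class gave the required vote.

Series A: 4/5 of 1725998 = 1380798.40, rounded up to 1380799; 1,380,799 required, 1,380,799 in favor — approved.
Series B: 3/4 of 2709409 = 2032056.75, rounded up to 2032057; 2,032,057 required, 2,032,887 in favor — approved.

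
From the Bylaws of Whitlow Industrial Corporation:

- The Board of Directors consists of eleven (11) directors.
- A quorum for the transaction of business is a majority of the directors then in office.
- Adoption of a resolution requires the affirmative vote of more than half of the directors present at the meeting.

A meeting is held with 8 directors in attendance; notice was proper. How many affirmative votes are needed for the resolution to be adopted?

The resolution requires a majority of the directors present (8).
A majority of 8 is 5.

5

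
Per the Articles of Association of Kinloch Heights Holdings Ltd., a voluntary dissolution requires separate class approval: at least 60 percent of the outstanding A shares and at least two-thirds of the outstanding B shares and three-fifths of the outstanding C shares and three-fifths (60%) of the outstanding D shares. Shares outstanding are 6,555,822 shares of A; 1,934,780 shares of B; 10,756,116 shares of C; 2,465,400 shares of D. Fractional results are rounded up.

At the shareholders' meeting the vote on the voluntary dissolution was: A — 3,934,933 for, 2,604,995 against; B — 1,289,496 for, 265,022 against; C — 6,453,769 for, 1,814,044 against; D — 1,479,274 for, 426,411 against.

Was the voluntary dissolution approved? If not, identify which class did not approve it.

A: 3/5 of 6555822 = 3933493.20, rounded up to 3933494; 3,933,494 required, 3,934,933 in favor — approved.
B: 2/3 of 1934780 = 1289853.33, rounded up to 1289854; 1,289,854 required, 1,289,496 in favor — not approved.
C: 3/5 of 10756116 = 6453669.60, rounded up to 6453670; 6,453,670 required, 6,453,769 in favor — approved.
D: 3/5 of 2465400 = 1479240; 1,479,240 required, 1,479,274 in favor — approved.

Not approved — the B shares did not give the required vote.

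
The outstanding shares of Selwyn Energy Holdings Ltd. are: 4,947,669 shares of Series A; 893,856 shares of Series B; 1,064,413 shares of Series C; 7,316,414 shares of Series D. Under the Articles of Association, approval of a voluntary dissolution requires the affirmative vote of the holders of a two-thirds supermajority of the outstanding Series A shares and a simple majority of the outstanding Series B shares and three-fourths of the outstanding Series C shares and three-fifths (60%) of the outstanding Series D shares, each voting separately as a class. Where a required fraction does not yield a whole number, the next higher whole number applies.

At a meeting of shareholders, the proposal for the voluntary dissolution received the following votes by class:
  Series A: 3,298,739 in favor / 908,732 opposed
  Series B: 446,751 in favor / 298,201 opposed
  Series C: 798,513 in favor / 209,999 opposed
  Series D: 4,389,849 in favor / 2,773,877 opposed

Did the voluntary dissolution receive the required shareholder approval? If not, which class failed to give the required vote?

Not approved — the Series B shares did not give the required vote.

Series A: 2/3 of 4947669 = 3298446; 3,298,446 required, 3,298,739 in favor — approved.
Series B: a majority of 893856 is 446929; 446,929 required, 446,751 in favor — not approved.
Series C: 3/4 of 1064413 = 798309.75, rounded up to 798310; 798,310 required, 798,513 in favor — approved.
Series D: 3/5 of 7316414 = 4389848.40, rounded up to 4389849; 4,389,849 required, 4,389,849 in favor — approved.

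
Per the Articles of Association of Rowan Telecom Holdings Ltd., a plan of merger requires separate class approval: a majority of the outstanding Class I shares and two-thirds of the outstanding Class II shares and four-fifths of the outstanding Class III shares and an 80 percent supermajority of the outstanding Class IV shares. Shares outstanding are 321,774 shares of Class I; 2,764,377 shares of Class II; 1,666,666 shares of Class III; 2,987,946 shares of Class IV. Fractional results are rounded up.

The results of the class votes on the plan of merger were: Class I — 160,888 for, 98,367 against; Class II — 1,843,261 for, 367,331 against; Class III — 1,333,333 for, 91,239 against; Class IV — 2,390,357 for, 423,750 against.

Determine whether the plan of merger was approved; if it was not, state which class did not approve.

Class I: a majority of 321774 is 160888; 160,888 required, 160,888 in favor — approved.
Class II: 2/3 of 2764377 = 1842918; 1,842,918 required, 1,843,261 in favor — approved.
Class III: 4/5 of 1666666 = 1333332.80, rounded up to 1333333; 1,333,333 required, 1,333,333 in favor — approved.
Class IV: 4/5 of 2987946 = 2390356.80, rounded up to 2390357; 2,390,357 required, 2,390,357 in favor — approved.

Approved — every class gave the required vote.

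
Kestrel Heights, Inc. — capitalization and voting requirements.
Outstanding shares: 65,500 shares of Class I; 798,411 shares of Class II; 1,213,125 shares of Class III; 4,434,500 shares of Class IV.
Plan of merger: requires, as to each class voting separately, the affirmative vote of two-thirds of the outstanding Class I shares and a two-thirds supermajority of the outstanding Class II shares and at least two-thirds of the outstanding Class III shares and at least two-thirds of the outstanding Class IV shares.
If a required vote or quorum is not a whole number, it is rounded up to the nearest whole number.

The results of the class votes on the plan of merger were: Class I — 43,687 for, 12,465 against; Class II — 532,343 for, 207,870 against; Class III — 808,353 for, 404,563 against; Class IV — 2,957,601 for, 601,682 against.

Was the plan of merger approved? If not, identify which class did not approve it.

Class I: 2/3 of 65500 = 43666.67, rounded up to 43667; 43,667 required, 43,687 in favor — approved.
Class II: 2/3 of 798411 = 532274; 532,274 required, 532,343 in favor — approved.
Class III: 2/3 of 1213125 = 808750; 808,750 required, 808,353 in favor — not approved.
Class IV: 2/3 of 4434500 = 2956333.33, rounded up to 2956334; 2,956,334 required, 2,957,601 in favor — approved.

Not approved — the Class III shares did not give the required vote.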